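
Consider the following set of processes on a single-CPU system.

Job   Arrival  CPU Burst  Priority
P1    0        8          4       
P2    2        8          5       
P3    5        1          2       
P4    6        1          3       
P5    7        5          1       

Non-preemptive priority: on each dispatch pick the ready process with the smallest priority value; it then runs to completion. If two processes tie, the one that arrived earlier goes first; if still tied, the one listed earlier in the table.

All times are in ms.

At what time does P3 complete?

14

Timeline: | P1 0-8 | P5 8-13 | P3 13-14 | P4 14-15 | P2 15-23 |
Completion: P1=8  P2=23  P3=14  P4=15  P5=13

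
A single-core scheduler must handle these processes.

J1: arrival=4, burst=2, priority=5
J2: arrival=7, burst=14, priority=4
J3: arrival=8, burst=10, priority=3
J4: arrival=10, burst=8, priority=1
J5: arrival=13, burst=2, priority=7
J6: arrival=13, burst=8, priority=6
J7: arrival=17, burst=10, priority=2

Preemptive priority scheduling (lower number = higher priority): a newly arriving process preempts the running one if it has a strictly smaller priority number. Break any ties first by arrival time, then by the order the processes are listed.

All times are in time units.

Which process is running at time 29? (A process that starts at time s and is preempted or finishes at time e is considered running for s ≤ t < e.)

J3

Timeline: | idle 0-4 | J1 4-6 | idle 6-7 | J2 7-8 | J3 8-10 | J4 10-18 | J7 18-28 | J3 28-36 | J2 36-49 | J6 49-57 | J5 57-59 |
Completion: J1=6  J2=49  J3=36  J4=18  J5=59  J6=57  J7=28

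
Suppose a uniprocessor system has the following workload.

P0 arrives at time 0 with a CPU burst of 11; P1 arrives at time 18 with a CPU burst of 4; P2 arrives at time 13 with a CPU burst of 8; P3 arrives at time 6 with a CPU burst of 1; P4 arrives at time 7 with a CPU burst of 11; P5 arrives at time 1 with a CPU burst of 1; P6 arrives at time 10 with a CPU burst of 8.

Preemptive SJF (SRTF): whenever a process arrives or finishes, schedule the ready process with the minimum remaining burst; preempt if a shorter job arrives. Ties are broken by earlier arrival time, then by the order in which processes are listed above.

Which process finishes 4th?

P6

Gantt: | P0 0-1 | P5 1-2 | P0 2-6 | P3 6-7 | P0 7-13 | P6 13-21 | P1 21-25 | P2 25-33 | P4 33-44 |
Completion: P0=13  P1=25  P2=33  P3=7  P4=44  P5=2  P6=21
Turnaround (C−A): P0=13  P1=7  P2=20  P3=1  P4=37  P5=1  P6=11
Finish order: P5 → P3 → P0 → P6 → P1 → P2 → P4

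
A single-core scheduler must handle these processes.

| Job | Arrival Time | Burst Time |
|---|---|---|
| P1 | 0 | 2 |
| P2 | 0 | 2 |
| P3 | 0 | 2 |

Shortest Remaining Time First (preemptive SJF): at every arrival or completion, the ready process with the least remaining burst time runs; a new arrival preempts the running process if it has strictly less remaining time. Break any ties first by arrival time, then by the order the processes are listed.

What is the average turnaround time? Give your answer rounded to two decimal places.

4.00

Gantt: | P1 0-2 | P2 2-4 | P3 4-6 |
Completion: P1=2  P2=4  P3=6
Turnaround times: P1=2, P2=4, P3=6
Average turnaround = (2+4+6) / 3 = 12/3 = 4.00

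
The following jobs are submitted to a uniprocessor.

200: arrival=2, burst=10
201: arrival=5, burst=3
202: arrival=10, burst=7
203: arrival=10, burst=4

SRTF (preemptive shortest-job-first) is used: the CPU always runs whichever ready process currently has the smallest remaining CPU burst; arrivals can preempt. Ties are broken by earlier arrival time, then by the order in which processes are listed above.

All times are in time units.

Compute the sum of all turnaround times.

Schedule: | idle 0-2 | 200 2-5 | 201 5-8 | 200 8-10 | 203 10-14 | 200 14-19 | 202 19-26 |
Completion: 200=19  201=8  202=26  203=14
Turnaround (C−A): 200=17  201=3  202=16  203=4
Turnaround = completion − arrival: 200=17, 201=3, 202=16, 203=4
Total turnaround = 17 + 3 + 16 + 4 = 40

40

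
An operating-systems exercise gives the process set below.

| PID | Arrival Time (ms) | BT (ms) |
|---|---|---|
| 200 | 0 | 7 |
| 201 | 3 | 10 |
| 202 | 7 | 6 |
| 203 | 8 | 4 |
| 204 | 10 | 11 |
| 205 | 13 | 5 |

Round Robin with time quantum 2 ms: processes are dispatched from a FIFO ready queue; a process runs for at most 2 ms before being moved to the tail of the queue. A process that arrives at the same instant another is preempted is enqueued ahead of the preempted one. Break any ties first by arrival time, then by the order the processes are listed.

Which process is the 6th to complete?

204

Timeline: | 200 0-4 | 201 4-6 | 200 6-8 | 201 8-10 | 202 10-12 | 203 12-14 | 200 14-15 | 204 15-17 | 201 17-19 | 202 19-21 | 205 21-23 | 203 23-25 | 204 25-27 | 201 27-29 | 202 29-31 | 205 31-33 | 204 33-35 | 201 35-37 | 205 37-38 | 204 38-43 |
Completion: 200=15  201=37  202=31  203=25  204=43  205=38
Turnaround (C−A): 200=15  201=34  202=24  203=17  204=33  205=25
Finish order: 200 → 203 → 202 → 201 → 205 → 204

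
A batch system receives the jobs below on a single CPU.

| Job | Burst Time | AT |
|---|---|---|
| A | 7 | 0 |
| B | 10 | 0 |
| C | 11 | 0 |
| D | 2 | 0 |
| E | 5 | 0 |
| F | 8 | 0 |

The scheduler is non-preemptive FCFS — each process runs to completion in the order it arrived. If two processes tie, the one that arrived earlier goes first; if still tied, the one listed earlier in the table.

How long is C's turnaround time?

28

Timeline: | A 0-7 | B 7-17 | C 17-28 | D 28-30 | E 30-35 | F 35-43 |
Completion: A=7  B=17  C=28  D=30  E=35  F=43
Turnaround(C) = completion − arrival = 28 − 0 = 28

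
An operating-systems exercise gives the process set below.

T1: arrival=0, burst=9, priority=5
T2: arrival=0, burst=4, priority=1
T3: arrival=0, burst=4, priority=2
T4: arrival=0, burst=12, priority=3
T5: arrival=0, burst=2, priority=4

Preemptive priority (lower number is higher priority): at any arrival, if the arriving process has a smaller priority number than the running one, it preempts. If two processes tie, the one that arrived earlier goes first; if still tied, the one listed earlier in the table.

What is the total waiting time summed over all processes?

54

Schedule: | T2 0-4 | T3 4-8 | T4 8-20 | T5 20-22 | T1 22-31 |
Completion: T1=31  T2=4  T3=8  T4=20  T5=22
Waiting = turnaround − burst: T1=22, T2=0, T3=4, T4=8, T5=20
Total waiting = 22 + 0 + 4 + 8 + 20 = 54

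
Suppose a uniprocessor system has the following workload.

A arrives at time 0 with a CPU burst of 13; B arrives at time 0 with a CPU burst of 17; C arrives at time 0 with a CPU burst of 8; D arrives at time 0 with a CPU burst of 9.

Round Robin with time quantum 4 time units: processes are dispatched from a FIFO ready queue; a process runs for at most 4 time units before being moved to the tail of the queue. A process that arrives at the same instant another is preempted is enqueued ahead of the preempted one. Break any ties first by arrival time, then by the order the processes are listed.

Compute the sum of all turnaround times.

Gantt: | A 0-4 | B 4-8 | C 8-12 | D 12-16 | A 16-20 | B 20-24 | C 24-28 | D 28-32 | A 32-36 | B 36-40 | D 40-41 | A 41-42 | B 42-47 |
Completion: A=42  B=47  C=28  D=41
Turnaround (C−A): A=42  B=47  C=28  D=41
Turnaround = completion − arrival: A=42, B=47, C=28, D=41
Total turnaround = 42 + 47 + 28 + 41 = 158

158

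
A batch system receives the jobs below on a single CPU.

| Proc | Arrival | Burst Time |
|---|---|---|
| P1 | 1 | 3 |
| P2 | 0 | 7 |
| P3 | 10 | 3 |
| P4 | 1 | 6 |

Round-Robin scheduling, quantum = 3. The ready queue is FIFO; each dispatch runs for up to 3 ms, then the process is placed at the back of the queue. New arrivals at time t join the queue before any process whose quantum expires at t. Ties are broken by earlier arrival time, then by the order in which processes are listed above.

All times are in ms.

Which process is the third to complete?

Schedule: | P2 0-3 | P1 3-6 | P4 6-9 | P2 9-12 | P4 12-15 | P3 15-18 | P2 18-19 |
Completion: P1=6  P2=19  P3=18  P4=15
Finish order: P1 → P4 → P3 → P2

P3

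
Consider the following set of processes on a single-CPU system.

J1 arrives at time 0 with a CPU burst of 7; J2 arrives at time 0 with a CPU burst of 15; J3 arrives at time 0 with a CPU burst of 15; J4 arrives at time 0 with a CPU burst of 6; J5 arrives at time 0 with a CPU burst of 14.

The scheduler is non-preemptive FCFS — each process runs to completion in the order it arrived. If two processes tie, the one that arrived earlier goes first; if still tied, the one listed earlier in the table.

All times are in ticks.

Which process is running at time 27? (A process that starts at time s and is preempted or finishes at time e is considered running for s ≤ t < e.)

J3

Schedule: | J1 0-7 | J2 7-22 | J3 22-37 | J4 37-43 | J5 43-57 |
Completion: J1=7  J2=22  J3=37  J4=43  J5=57
Turnaround (C−A): J1=7  J2=22  J3=37  J4=43  J5=57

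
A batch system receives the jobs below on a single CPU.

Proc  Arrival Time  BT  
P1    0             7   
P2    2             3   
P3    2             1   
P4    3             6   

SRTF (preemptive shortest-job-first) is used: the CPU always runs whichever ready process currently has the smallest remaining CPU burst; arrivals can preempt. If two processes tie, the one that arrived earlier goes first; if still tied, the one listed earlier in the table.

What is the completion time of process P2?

Timeline: | P1 0-2 | P3 2-3 | P2 3-6 | P1 6-11 | P4 11-17 |
Completion: P1=11  P2=6  P3=3  P4=17
Turnaround (C−A): P1=11  P2=4  P3=1  P4=14

6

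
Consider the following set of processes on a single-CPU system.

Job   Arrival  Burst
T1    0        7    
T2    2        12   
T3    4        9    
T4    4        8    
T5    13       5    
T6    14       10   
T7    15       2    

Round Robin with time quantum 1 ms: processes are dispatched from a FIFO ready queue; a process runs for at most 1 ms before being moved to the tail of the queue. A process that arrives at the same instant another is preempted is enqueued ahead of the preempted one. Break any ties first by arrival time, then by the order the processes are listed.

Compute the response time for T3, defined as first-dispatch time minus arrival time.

Schedule: | T1 0-2 | T2 2-3 | T1 3-4 | T2 4-5 | T3 5-6 | T4 6-7 | T1 7-8 | T2 8-9 | T3 9-10 | T4 10-11 | T1 11-12 | T2 12-13 | T3 13-14 | T4 14-15 | T1 15-16 | T5 16-17 | T2 17-18 | T6 18-19 | T3 19-20 | T7 20-21 | T4 21-22 | T1 22-23 | T5 23-24 | T2 24-25 | T6 25-26 | T3 26-27 | T7 27-28 | T4 28-29 | T5 29-30 | T2 30-31 | T6 31-32 | T3 32-33 | T4 33-34 | T5 34-35 | T2 35-36 | T6 36-37 | T3 37-38 | T4 38-39 | T5 39-40 | T2 40-41 | T6 41-42 | T3 42-43 | T4 43-44 | T2 44-45 | T6 45-46 | T3 46-47 | T2 47-48 | T6 48-49 | T2 49-50 | T6 50-53 |
Completion: T1=23  T2=50  T3=47  T4=44  T5=40  T6=53  T7=28
Response(T3) = first start − arrival = 5 − 4 = 1

1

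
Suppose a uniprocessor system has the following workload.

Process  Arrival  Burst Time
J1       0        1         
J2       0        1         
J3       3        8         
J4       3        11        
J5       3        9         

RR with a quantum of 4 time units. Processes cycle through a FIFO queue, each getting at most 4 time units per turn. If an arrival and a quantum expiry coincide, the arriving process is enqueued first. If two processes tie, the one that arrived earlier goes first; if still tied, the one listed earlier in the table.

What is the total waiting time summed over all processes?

Schedule: | J1 0-1 | J2 1-2 | idle 2-3 | J3 3-7 | J4 7-11 | J5 11-15 | J3 15-19 | J4 19-23 | J5 23-27 | J4 27-30 | J5 30-31 |
Completion: J1=1  J2=2  J3=19  J4=30  J5=31
Waiting = turnaround − burst: J1=0, J2=1, J3=8, J4=16, J5=19
Total waiting = 0 + 1 + 8 + 16 + 19 = 44

44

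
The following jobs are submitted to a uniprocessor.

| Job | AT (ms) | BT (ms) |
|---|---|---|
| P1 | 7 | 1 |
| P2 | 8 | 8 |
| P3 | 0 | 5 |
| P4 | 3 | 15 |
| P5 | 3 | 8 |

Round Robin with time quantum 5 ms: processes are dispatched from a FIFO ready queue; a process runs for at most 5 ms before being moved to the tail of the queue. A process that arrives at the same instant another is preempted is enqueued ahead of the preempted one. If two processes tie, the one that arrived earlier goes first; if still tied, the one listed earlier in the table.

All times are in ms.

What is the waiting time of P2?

Schedule: | P3 0-5 | P4 5-10 | P5 10-15 | P1 15-16 | P2 16-21 | P4 21-26 | P5 26-29 | P2 29-32 | P4 32-37 |
Completion: P1=16  P2=32  P3=5  P4=37  P5=29
Waiting(P2) = turnaround − burst = 24 − 8 = 16

16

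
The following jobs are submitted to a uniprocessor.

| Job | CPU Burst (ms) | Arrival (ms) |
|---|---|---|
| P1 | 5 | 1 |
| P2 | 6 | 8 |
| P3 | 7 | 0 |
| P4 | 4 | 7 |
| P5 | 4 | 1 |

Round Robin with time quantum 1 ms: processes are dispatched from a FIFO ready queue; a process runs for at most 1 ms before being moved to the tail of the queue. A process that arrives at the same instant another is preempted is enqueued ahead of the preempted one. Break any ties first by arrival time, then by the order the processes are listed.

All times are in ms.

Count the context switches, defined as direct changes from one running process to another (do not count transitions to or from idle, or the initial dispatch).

23

Timeline: | P3 0-1 | P1 1-2 | P5 2-3 | P3 3-4 | P1 4-5 | P5 5-6 | P3 6-7 | P1 7-8 | P5 8-9 | P4 9-10 | P3 10-11 | P2 11-12 | P1 12-13 | P5 13-14 | P4 14-15 | P3 15-16 | P2 16-17 | P1 17-18 | P4 18-19 | P3 19-20 | P2 20-21 | P4 21-22 | P3 22-23 | P2 23-26 |
Completion: P1=18  P2=26  P3=23  P4=22  P5=14
Turnaround (C−A): P1=17  P2=18  P3=23  P4=15  P5=13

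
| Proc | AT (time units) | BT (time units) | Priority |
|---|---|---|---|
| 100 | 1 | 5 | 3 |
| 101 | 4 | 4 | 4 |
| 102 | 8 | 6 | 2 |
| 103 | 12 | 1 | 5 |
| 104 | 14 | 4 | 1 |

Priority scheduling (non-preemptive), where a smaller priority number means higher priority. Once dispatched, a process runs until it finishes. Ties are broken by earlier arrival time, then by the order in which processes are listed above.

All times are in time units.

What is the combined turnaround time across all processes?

Gantt: | idle 0-1 | 100 1-6 | 101 6-10 | 102 10-16 | 104 16-20 | 103 20-21 |
Completion: 100=6  101=10  102=16  103=21  104=20
Turnaround = completion − arrival: 100=5, 101=6, 102=8, 103=9, 104=6
Total turnaround = 5 + 6 + 8 + 9 + 6 = 34

34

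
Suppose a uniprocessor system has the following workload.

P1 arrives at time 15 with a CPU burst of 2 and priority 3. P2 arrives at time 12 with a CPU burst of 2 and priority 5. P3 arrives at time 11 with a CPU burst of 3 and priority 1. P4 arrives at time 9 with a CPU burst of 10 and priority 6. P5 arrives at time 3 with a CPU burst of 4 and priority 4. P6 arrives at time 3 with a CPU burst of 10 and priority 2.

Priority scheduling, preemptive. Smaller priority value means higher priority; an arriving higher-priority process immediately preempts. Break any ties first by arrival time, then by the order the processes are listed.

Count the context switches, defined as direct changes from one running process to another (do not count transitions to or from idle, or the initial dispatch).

6

Gantt: | idle 0-3 | P6 3-11 | P3 11-14 | P6 14-16 | P1 16-18 | P5 18-22 | P2 22-24 | P4 24-34 |
Completion: P1=18  P2=24  P3=14  P4=34  P5=22  P6=16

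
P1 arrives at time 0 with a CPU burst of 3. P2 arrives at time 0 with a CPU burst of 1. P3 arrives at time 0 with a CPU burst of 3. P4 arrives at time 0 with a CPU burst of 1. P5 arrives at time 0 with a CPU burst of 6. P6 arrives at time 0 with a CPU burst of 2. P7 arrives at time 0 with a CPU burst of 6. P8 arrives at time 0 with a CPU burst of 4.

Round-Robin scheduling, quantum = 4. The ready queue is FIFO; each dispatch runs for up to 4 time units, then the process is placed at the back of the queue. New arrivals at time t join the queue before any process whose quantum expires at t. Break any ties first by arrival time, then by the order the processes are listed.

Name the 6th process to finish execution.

Schedule: | P1 0-3 | P2 3-4 | P3 4-7 | P4 7-8 | P5 8-12 | P6 12-14 | P7 14-18 | P8 18-22 | P5 22-24 | P7 24-26 |
Completion: P1=3  P2=4  P3=7  P4=8  P5=24  P6=14  P7=26  P8=22
Turnaround (C−A): P1=3  P2=4  P3=7  P4=8  P5=24  P6=14  P7=26  P8=22
Finish order: P1 → P2 → P3 → P4 → P6 → P8 → P5 → P7

P8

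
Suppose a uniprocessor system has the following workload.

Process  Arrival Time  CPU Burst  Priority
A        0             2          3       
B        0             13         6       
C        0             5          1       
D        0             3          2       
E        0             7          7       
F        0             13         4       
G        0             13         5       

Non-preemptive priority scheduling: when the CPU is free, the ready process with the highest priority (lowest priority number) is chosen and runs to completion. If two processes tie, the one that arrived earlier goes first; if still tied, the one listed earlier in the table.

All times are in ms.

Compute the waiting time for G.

Schedule: | C 0-5 | D 5-8 | A 8-10 | F 10-23 | G 23-36 | B 36-49 | E 49-56 |
Completion: A=10  B=49  C=5  D=8  E=56  F=23  G=36
Turnaround (C−A): A=10  B=49  C=5  D=8  E=56  F=23  G=36
Waiting(G) = turnaround − burst = 36 − 13 = 23

23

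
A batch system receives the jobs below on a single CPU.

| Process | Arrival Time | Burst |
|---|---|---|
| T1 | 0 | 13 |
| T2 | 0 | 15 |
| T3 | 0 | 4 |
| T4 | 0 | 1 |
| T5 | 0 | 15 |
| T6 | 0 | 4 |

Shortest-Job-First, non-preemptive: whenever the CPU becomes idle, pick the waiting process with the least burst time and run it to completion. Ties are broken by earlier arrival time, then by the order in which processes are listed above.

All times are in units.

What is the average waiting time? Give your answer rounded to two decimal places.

12.33

Timeline: | T4 0-1 | T3 1-5 | T6 5-9 | T1 9-22 | T2 22-37 | T5 37-52 |
Completion: T1=22  T2=37  T3=5  T4=1  T5=52  T6=9
Waiting times: T1=9, T2=22, T3=1, T4=0, T5=37, T6=5
Average waiting = (9+22+1+0+37+5) / 6 = 74/6 = 12.33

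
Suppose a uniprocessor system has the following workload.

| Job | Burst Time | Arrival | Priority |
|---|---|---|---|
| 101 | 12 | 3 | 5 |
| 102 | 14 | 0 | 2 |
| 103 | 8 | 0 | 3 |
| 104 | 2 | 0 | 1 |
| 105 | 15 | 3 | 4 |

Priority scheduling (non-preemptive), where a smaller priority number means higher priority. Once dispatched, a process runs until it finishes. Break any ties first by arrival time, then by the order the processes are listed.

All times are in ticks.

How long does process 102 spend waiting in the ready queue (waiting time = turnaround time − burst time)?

2

Schedule: | 104 0-2 | 102 2-16 | 103 16-24 | 105 24-39 | 101 39-51 |
Completion: 101=51  102=16  103=24  104=2  105=39
Turnaround (C−A): 101=48  102=16  103=24  104=2  105=36
Waiting(102) = turnaround − burst = 16 − 14 = 2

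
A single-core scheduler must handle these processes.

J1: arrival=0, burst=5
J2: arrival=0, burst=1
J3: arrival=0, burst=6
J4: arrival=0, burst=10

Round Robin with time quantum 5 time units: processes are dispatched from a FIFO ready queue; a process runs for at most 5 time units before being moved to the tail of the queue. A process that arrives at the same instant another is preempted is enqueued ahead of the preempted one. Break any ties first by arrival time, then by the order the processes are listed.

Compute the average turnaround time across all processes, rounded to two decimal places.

Schedule: | J1 0-5 | J2 5-6 | J3 6-11 | J4 11-16 | J3 16-17 | J4 17-22 |
Completion: J1=5  J2=6  J3=17  J4=22
Turnaround (C−A): J1=5  J2=6  J3=17  J4=22
Turnaround times: J1=5, J2=6, J3=17, J4=22
Average turnaround = (5+6+17+22) / 4 = 50/4 = 12.50

12.50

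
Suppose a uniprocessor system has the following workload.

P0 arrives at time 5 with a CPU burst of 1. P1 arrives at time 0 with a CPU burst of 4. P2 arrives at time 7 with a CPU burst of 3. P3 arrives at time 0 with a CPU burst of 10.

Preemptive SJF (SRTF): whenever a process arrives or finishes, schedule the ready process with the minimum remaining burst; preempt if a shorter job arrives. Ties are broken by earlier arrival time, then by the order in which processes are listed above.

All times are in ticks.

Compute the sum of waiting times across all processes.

Timeline: | P1 0-4 | P3 4-5 | P0 5-6 | P3 6-7 | P2 7-10 | P3 10-18 |
Completion: P0=6  P1=4  P2=10  P3=18
Waiting = turnaround − burst: P0=0, P1=0, P2=0, P3=8
Total waiting = 0 + 0 + 0 + 8 = 8

8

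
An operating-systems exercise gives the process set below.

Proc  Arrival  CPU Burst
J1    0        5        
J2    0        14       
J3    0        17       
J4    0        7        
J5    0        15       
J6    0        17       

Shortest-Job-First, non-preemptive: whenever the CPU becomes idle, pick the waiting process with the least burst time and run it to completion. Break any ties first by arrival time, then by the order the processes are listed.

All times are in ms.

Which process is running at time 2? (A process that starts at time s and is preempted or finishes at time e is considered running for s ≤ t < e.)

J1

Schedule: | J1 0-5 | J4 5-12 | J2 12-26 | J5 26-41 | J3 41-58 | J6 58-75 |
Completion: J1=5  J2=26  J3=58  J4=12  J5=41  J6=75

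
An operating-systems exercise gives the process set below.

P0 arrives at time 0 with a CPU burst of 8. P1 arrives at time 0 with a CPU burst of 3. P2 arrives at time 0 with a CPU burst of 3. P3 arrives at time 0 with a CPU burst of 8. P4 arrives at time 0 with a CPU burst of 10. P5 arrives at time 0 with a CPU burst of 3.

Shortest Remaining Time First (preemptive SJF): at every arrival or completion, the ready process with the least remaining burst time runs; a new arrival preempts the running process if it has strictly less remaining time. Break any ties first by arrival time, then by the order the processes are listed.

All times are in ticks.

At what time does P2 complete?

6

Gantt: | P1 0-3 | P2 3-6 | P5 6-9 | P0 9-17 | P3 17-25 | P4 25-35 |
Completion: P0=17  P1=3  P2=6  P3=25  P4=35  P5=9
Turnaround (C−A): P0=17  P1=3  P2=6  P3=25  P4=35  P5=9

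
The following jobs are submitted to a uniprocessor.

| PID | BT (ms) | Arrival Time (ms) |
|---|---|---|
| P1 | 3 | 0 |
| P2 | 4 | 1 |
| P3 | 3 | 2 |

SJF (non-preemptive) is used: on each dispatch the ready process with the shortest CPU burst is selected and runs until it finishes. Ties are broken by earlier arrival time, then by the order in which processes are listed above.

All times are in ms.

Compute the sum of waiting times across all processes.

Timeline: | P1 0-3 | P3 3-6 | P2 6-10 |
Completion: P1=3  P2=10  P3=6
Waiting = turnaround − burst: P1=0, P2=5, P3=1
Total waiting = 0 + 5 + 1 = 6

6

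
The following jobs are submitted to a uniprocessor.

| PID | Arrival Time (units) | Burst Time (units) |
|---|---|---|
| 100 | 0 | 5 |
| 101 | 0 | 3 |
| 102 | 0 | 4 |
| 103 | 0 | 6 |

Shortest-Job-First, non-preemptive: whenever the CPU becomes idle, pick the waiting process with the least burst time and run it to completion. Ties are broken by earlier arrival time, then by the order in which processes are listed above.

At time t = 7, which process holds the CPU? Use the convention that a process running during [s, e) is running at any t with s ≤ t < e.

Schedule: | 101 0-3 | 102 3-7 | 100 7-12 | 103 12-18 |
Completion: 100=12  101=3  102=7  103=18
Turnaround (C−A): 100=12  101=3  102=7  103=18

100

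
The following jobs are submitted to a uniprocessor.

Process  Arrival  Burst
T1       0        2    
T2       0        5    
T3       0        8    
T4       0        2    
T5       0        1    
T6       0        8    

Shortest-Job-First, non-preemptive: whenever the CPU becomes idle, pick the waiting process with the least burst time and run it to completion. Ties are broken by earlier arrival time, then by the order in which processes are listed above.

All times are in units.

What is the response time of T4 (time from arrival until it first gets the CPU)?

Timeline: | T5 0-1 | T1 1-3 | T4 3-5 | T2 5-10 | T3 10-18 | T6 18-26 |
Completion: T1=3  T2=10  T3=18  T4=5  T5=1  T6=26
Response(T4) = first start − arrival = 3 − 0 = 3

3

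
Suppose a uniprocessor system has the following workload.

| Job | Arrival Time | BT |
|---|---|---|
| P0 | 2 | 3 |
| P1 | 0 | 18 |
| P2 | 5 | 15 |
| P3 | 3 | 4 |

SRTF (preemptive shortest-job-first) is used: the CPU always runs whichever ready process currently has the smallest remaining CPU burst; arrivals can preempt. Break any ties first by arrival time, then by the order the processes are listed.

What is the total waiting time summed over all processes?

Timeline: | P1 0-2 | P0 2-5 | P3 5-9 | P2 9-24 | P1 24-40 |
Completion: P0=5  P1=40  P2=24  P3=9
Turnaround (C−A): P0=3  P1=40  P2=19  P3=6
Waiting = turnaround − burst: P0=0, P1=22, P2=4, P3=2
Total waiting = 0 + 22 + 4 + 2 = 28

28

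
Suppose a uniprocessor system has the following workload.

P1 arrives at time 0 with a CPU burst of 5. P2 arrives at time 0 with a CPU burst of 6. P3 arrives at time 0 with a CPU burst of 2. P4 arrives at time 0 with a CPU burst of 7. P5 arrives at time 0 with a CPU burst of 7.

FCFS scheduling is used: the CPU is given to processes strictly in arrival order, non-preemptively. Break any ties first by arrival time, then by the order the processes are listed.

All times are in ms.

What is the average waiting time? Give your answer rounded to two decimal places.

Gantt: | P1 0-5 | P2 5-11 | P3 11-13 | P4 13-20 | P5 20-27 |
Completion: P1=5  P2=11  P3=13  P4=20  P5=27
Turnaround (C−A): P1=5  P2=11  P3=13  P4=20  P5=27
Waiting times: P1=0, P2=5, P3=11, P4=13, P5=20
Average waiting = (0+5+11+13+20) / 5 = 49/5 = 9.80

9.80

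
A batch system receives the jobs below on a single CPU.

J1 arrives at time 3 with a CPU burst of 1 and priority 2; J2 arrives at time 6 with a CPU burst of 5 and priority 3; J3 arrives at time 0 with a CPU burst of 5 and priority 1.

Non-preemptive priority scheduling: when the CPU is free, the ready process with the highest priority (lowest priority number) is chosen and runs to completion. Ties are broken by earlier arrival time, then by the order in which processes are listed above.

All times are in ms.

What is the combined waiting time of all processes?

Schedule: | J3 0-5 | J1 5-6 | J2 6-11 |
Completion: J1=6  J2=11  J3=5
Waiting = turnaround − burst: J1=2, J2=0, J3=0
Total waiting = 2 + 0 + 0 = 2

2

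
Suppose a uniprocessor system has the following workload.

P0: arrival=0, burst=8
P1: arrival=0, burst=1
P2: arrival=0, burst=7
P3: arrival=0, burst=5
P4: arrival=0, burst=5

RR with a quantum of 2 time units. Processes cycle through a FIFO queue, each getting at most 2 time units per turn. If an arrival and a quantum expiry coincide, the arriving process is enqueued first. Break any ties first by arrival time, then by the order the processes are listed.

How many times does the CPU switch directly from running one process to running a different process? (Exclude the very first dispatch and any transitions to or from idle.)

Schedule: | P0 0-2 | P1 2-3 | P2 3-5 | P3 5-7 | P4 7-9 | P0 9-11 | P2 11-13 | P3 13-15 | P4 15-17 | P0 17-19 | P2 19-21 | P3 21-22 | P4 22-23 | P0 23-25 | P2 25-26 |
Completion: P0=25  P1=3  P2=26  P3=22  P4=23
Turnaround (C−A): P0=25  P1=3  P2=26  P3=22  P4=23

14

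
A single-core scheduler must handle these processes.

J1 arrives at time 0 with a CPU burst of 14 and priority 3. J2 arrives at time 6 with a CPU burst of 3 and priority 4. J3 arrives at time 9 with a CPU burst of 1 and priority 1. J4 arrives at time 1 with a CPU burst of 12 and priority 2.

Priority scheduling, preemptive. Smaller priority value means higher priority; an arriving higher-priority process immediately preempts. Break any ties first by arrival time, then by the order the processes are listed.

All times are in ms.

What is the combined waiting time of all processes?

35

Gantt: | J1 0-1 | J4 1-9 | J3 9-10 | J4 10-14 | J1 14-27 | J2 27-30 |
Completion: J1=27  J2=30  J3=10  J4=14
Turnaround (C−A): J1=27  J2=24  J3=1  J4=13
Waiting = turnaround − burst: J1=13, J2=21, J3=0, J4=1
Total waiting = 13 + 21 + 0 + 1 = 35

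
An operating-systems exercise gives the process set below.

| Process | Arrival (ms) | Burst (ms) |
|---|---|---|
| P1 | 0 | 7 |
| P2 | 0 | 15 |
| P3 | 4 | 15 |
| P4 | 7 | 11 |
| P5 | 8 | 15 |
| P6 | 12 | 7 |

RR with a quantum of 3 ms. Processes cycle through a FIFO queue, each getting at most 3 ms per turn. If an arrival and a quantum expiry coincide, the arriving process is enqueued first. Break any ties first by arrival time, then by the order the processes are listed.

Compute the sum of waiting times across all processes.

231

Gantt: | P1 0-3 | P2 3-6 | P1 6-9 | P3 9-12 | P2 12-15 | P4 15-18 | P5 18-21 | P1 21-22 | P6 22-25 | P3 25-28 | P2 28-31 | P4 31-34 | P5 34-37 | P6 37-40 | P3 40-43 | P2 43-46 | P4 46-49 | P5 49-52 | P6 52-53 | P3 53-56 | P2 56-59 | P4 59-61 | P5 61-64 | P3 64-67 | P5 67-70 |
Completion: P1=22  P2=59  P3=67  P4=61  P5=70  P6=53
Waiting = turnaround − burst: P1=15, P2=44, P3=48, P4=43, P5=47, P6=34
Total waiting = 15 + 44 + 48 + 43 + 47 + 34 = 231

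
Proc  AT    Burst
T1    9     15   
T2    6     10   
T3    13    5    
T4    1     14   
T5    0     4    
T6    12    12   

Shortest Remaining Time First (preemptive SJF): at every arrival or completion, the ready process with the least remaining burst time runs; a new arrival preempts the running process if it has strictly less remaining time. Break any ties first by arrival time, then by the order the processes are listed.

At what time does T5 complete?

4

Schedule: | T5 0-4 | T4 4-6 | T2 6-16 | T3 16-21 | T4 21-33 | T6 33-45 | T1 45-60 |
Completion: T1=60  T2=16  T3=21  T4=33  T5=4  T6=45
Turnaround (C−A): T1=51  T2=10  T3=8  T4=32  T5=4  T6=33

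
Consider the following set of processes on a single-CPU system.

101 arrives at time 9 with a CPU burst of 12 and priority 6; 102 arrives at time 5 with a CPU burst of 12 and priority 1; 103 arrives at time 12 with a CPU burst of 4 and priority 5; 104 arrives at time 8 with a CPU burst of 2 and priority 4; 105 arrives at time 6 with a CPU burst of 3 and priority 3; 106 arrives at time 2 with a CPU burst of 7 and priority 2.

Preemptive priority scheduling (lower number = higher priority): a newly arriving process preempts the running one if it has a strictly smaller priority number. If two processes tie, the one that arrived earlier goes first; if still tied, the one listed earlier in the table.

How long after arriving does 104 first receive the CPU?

16

Gantt: | idle 0-2 | 106 2-5 | 102 5-17 | 106 17-21 | 105 21-24 | 104 24-26 | 103 26-30 | 101 30-42 |
Completion: 101=42  102=17  103=30  104=26  105=24  106=21
Turnaround (C−A): 101=33  102=12  103=18  104=18  105=18  106=19
Response(104) = first start − arrival = 24 − 8 = 16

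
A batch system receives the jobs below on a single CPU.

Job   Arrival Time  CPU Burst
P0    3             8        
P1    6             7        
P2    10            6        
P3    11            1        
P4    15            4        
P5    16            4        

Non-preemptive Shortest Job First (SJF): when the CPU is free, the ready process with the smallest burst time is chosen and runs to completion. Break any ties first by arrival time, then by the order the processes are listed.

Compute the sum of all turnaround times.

Gantt: | idle 0-3 | P0 3-11 | P3 11-12 | P2 12-18 | P4 18-22 | P5 22-26 | P1 26-33 |
Completion: P0=11  P1=33  P2=18  P3=12  P4=22  P5=26
Turnaround (C−A): P0=8  P1=27  P2=8  P3=1  P4=7  P5=10
Turnaround = completion − arrival: P0=8, P1=27, P2=8, P3=1, P4=7, P5=10
Total turnaround = 8 + 27 + 8 + 1 + 7 + 10 = 61

61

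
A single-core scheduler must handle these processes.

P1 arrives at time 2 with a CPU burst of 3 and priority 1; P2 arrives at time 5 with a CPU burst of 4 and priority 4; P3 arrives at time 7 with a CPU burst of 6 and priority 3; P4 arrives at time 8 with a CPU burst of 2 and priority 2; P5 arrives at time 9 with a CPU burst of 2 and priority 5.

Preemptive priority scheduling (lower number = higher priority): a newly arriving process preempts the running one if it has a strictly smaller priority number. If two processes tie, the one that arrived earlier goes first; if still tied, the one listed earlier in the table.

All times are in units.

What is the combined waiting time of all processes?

18

Schedule: | idle 0-2 | P1 2-5 | P2 5-7 | P3 7-8 | P4 8-10 | P3 10-15 | P2 15-17 | P5 17-19 |
Completion: P1=5  P2=17  P3=15  P4=10  P5=19
Turnaround (C−A): P1=3  P2=12  P3=8  P4=2  P5=10
Waiting = turnaround − burst: P1=0, P2=8, P3=2, P4=0, P5=8
Total waiting = 0 + 8 + 2 + 0 + 8 = 18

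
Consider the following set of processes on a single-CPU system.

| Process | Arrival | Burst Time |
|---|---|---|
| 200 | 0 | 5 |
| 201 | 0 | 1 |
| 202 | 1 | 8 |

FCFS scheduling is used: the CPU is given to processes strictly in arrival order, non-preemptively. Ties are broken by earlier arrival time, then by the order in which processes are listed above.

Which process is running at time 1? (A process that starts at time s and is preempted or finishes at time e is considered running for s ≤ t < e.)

200

Timeline: | 200 0-5 | 201 5-6 | 202 6-14 |
Completion: 200=5  201=6  202=14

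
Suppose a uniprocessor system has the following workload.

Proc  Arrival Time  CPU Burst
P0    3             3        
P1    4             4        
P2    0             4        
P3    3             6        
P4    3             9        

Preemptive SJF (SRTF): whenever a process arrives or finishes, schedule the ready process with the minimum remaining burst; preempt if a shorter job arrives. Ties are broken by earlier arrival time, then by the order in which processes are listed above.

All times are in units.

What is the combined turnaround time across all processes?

Schedule: | P2 0-4 | P0 4-7 | P1 7-11 | P3 11-17 | P4 17-26 |
Completion: P0=7  P1=11  P2=4  P3=17  P4=26
Turnaround (C−A): P0=4  P1=7  P2=4  P3=14  P4=23
Turnaround = completion − arrival: P0=4, P1=7, P2=4, P3=14, P4=23
Total turnaround = 4 + 7 + 4 + 14 + 23 = 52

52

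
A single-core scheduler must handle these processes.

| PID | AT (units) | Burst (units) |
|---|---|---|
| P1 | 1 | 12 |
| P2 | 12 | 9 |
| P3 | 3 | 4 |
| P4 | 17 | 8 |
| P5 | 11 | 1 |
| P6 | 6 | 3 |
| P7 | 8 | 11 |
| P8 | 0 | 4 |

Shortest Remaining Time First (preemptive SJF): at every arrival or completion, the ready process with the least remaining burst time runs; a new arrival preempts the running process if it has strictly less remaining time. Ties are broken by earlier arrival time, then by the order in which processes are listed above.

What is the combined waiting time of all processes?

67

Timeline: | P8 0-4 | P3 4-8 | P6 8-11 | P5 11-12 | P2 12-21 | P4 21-29 | P7 29-40 | P1 40-52 |
Completion: P1=52  P2=21  P3=8  P4=29  P5=12  P6=11  P7=40  P8=4
Turnaround (C−A): P1=51  P2=9  P3=5  P4=12  P5=1  P6=5  P7=32  P8=4
Waiting = turnaround − burst: P1=39, P2=0, P3=1, P4=4, P5=0, P6=2, P7=21, P8=0
Total waiting = 39 + 0 + 1 + 4 + 0 + 2 + 21 + 0 = 67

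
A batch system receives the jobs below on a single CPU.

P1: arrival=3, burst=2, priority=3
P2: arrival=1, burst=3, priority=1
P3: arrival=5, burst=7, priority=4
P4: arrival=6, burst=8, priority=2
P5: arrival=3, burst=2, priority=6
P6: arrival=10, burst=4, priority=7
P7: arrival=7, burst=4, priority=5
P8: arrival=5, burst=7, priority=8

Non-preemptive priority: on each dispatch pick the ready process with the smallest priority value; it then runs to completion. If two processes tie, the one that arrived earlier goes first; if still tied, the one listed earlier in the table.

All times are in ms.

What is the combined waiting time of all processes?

89

Timeline: | idle 0-1 | P2 1-4 | P1 4-6 | P4 6-14 | P3 14-21 | P7 21-25 | P5 25-27 | P6 27-31 | P8 31-38 |
Completion: P1=6  P2=4  P3=21  P4=14  P5=27  P6=31  P7=25  P8=38
Turnaround (C−A): P1=3  P2=3  P3=16  P4=8  P5=24  P6=21  P7=18  P8=33
Waiting = turnaround − burst: P1=1, P2=0, P3=9, P4=0, P5=22, P6=17, P7=14, P8=26
Total waiting = 1 + 0 + 9 + 0 + 22 + 17 + 14 + 26 = 89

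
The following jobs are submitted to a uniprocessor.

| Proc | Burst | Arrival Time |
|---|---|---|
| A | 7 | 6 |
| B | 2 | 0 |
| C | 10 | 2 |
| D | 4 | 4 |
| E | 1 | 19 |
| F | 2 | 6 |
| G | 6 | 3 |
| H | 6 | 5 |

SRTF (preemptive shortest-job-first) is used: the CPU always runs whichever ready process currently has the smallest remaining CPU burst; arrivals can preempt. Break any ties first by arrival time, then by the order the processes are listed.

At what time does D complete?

8

Timeline: | B 0-2 | C 2-3 | G 3-4 | D 4-8 | F 8-10 | G 10-15 | H 15-19 | E 19-20 | H 20-22 | A 22-29 | C 29-38 |
Completion: A=29  B=2  C=38  D=8  E=20  F=10  G=15  H=22
Turnaround (C−A): A=23  B=2  C=36  D=4  E=1  F=4  G=12  H=17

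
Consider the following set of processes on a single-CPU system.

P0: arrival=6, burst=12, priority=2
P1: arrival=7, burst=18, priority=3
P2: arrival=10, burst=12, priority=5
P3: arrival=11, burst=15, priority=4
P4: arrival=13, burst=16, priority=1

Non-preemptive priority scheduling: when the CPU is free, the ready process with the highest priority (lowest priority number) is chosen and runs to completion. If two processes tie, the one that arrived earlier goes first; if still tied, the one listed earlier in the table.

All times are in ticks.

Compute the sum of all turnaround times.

203

Timeline: | idle 0-6 | P0 6-18 | P4 18-34 | P1 34-52 | P3 52-67 | P2 67-79 |
Completion: P0=18  P1=52  P2=79  P3=67  P4=34
Turnaround (C−A): P0=12  P1=45  P2=69  P3=56  P4=21
Turnaround = completion − arrival: P0=12, P1=45, P2=69, P3=56, P4=21
Total turnaround = 12 + 45 + 69 + 56 + 21 = 203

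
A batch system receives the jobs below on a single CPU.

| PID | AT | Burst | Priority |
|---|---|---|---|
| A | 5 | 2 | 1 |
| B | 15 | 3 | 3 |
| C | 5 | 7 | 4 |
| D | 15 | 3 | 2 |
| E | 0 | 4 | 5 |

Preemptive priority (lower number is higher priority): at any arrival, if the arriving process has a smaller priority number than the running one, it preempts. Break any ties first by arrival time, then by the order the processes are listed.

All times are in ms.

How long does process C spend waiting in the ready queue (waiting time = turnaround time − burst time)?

2

Timeline: | E 0-4 | idle 4-5 | A 5-7 | C 7-14 | idle 14-15 | D 15-18 | B 18-21 |
Completion: A=7  B=21  C=14  D=18  E=4
Waiting(C) = turnaround − burst = 9 − 7 = 2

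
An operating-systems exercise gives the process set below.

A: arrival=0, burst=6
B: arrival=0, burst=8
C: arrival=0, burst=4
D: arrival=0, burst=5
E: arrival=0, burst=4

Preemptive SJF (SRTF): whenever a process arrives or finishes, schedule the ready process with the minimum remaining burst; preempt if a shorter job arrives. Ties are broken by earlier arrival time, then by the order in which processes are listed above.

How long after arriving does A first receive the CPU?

Schedule: | C 0-4 | E 4-8 | D 8-13 | A 13-19 | B 19-27 |
Completion: A=19  B=27  C=4  D=13  E=8
Response(A) = first start − arrival = 13 − 0 = 13

13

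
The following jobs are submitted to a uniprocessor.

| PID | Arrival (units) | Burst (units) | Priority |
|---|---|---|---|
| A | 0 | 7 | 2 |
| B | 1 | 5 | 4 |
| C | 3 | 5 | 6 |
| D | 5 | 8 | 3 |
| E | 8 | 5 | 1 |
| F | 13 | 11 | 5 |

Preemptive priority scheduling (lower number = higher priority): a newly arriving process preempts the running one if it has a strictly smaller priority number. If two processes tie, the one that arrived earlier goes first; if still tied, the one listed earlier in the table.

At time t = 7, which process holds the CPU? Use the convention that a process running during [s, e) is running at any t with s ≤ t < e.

D

Schedule: | A 0-7 | D 7-8 | E 8-13 | D 13-20 | B 20-25 | F 25-36 | C 36-41 |
Completion: A=7  B=25  C=41  D=20  E=13  F=36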